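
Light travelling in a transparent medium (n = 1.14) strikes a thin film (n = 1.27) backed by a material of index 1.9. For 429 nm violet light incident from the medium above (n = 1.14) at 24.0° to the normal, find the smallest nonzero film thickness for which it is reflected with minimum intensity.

Top surface (1.14 → 1.27): reflection off a higher-index medium gives a half-wave phase shift.
Ray reflecting at the bottom interface goes from n = 1.27 toward n = 1.9: a half-wave phase shift.
Zero or two π shifts → no net half-wave offset.
So the condition for destructive reflection is 2 n t cos θ_r = (m + ½) λ.
Snell's law: 1.14 sin 24.0° = 1.27 sin θ_r → sin θ_r = 0.365, cos θ_r = 0.931.
Minimum at m = 0: t = λ / (4 n cos θ_r) = 429 / (4 × 1.27 × 0.931) = 90.7 nm.

90.7 nm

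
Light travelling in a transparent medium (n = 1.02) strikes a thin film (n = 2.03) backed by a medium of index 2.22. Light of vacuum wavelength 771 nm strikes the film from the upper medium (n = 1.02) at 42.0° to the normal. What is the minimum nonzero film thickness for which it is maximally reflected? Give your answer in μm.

0.202 μm

At the upper boundary (n = 1.02 to n = 2.03) the reflected ray undergoes a half-wave phase shift.
Ray reflecting at the bottom interface goes from n = 2.03 toward n = 2.22: a half-wave phase shift.
Zero or two π shifts → no net half-wave offset.
With no net inversion, constructive interference in reflection requires 2 n t cos θ_r = m λ.
Snell's law: 1.02 sin 42.0° = 2.03 sin θ_r → sin θ_r = 0.336, cos θ_r = 0.942.
Minimum nonzero at m = 1: t = λ / (2 n cos θ_r) = 771 / (2 × 2.03 × 0.942) = 202 nm.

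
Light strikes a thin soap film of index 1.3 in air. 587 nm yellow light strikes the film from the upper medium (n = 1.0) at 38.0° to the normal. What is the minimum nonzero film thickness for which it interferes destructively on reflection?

At the upper boundary (n = 1.0 to n = 1.3) the reflected ray undergoes a half-wave phase shift.
At the lower boundary (n = 1.3 to n = 1.0) the reflected ray undergoes no phase shift.
The two reflections differ by half a wavelength.
So the condition for destructive reflection is 2 n t cos θ_r = m λ.
Snell's law: 1.0 sin 38.0° = 1.3 sin θ_r → sin θ_r = 0.474, cos θ_r = 0.881.
Minimum nonzero at m = 1: t = λ / (2 n cos θ_r) = 587 / (2 × 1.3 × 0.881) = 256 nm.

256 nm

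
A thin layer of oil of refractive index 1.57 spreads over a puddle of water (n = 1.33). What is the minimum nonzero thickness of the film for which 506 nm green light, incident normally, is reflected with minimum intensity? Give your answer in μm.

Top surface (1.0 → 1.57): reflection off a higher-index medium gives a half-wave phase shift.
Bottom surface (1.57 → 1.33): reflection off a lower-index medium gives no phase shift.
Exactly one π shift → a net half-wave offset.
With one net inversion, destructive interference in reflection requires 2 n t = m λ.
Minimum nonzero at m = 1: t = λ / (2 n) = 506 / (2 × 1.57) = 161 nm.

0.161 μm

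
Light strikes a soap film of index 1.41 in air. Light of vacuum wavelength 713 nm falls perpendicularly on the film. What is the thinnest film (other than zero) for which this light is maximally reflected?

126 nm

Ray reflecting at the top interface goes from n = 1.0 toward n = 1.41: a half-wave phase shift.
At the lower boundary (n = 1.41 to n = 1.0) the reflected ray undergoes no phase shift.
The two reflections differ by half a wavelength.
For maximum reflection here: 2 n t = (m + ½) λ.
Minimum at m = 0: t = λ / (4 n) = 713 / (4 × 1.41) = 126 nm.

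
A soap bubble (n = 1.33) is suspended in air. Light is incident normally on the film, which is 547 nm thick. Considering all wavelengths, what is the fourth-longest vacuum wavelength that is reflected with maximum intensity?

Ray reflecting at the top interface goes from n = 1.0 toward n = 1.33: a half-wave phase shift.
Ray reflecting at the bottom interface goes from n = 1.33 toward n = 1.0: no phase shift.
Net: one phase inversion between the two reflected rays.
So the condition for constructive reflection is 2 n t = (m + ½) λ.
λ = 2 n t / (m + ½). The fourth-longest wavelength is m = 3: λ = 2 × 1.33 × 547 / 3.50 = 416 nm.

416 nm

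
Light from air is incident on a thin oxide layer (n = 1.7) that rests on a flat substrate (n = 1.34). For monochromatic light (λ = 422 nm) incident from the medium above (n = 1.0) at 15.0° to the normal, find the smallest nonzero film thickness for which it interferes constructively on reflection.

62.8 nm

Top surface (1.0 → 1.7): reflection off a higher-index medium gives a half-wave phase shift.
Bottom surface (1.7 → 1.34): reflection off a lower-index medium gives no phase shift.
Net: one phase inversion between the two reflected rays.
For maximum reflection here: 2 n t cos θ_r = (m + ½) λ.
Snell's law: 1.0 sin 15.0° = 1.7 sin θ_r → sin θ_r = 0.152, cos θ_r = 0.988.
Minimum at m = 0: t = λ / (4 n cos θ_r) = 422 / (4 × 1.7 × 0.988) = 62.8 nm.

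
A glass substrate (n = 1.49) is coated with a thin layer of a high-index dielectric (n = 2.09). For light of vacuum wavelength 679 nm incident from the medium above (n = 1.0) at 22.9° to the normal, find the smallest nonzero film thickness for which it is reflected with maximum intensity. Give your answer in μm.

0.0827 μm

Top surface (1.0 → 2.09): reflection off a higher-index medium gives a half-wave phase shift.
Bottom surface (2.09 → 1.49): reflection off a lower-index medium gives no phase shift.
The two reflections differ by half a wavelength.
So the condition for constructive reflection is 2 n t cos θ_r = (m + ½) λ.
Snell's law: 1.0 sin 22.9° = 2.09 sin θ_r → sin θ_r = 0.186, cos θ_r = 0.983.
Minimum at m = 0: t = λ / (4 n cos θ_r) = 679 / (4 × 2.09 × 0.983) = 82.7 nm.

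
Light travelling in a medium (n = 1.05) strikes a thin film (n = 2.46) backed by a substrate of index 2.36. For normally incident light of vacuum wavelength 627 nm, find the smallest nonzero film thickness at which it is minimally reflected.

At the upper boundary (n = 1.05 to n = 2.46) the reflected ray undergoes a half-wave phase shift.
Ray reflecting at the bottom interface goes from n = 2.46 toward n = 2.36: no phase shift.
The two reflections differ by half a wavelength.
For minimum reflection here: 2 n t = m λ.
Minimum nonzero at m = 1: t = λ / (2 n) = 627 / (2 × 2.46) = 127 nm.

127 nm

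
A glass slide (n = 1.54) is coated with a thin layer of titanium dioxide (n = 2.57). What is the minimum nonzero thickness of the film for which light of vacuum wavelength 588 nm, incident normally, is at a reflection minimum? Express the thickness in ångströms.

1144 Å

Ray reflecting at the top interface goes from n = 1.0 toward n = 2.57: a half-wave phase shift.
Bottom surface (2.57 → 1.54): reflection off a lower-index medium gives no phase shift.
Exactly one π shift → a net half-wave offset.
With one net inversion, destructive interference in reflection requires 2 n t = m λ.
Minimum nonzero at m = 1: t = λ / (2 n) = 588 / (2 × 2.57) = 114 nm.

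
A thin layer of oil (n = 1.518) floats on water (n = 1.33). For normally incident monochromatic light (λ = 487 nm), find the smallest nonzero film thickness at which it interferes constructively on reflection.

At the upper boundary (n = 1.0 to n = 1.518) the reflected ray undergoes a half-wave phase shift.
Ray reflecting at the bottom interface goes from n = 1.518 toward n = 1.33: no phase shift.
Exactly one π shift → a net half-wave offset.
So the condition for constructive reflection is 2 n t = (m + ½) λ.
Minimum at m = 0: t = λ / (4 n) = 487 / (4 × 1.518) = 80.2 nm.

80.2 nm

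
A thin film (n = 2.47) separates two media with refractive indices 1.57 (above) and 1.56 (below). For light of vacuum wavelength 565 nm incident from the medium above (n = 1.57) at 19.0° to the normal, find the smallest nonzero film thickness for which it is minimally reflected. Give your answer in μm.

Ray reflecting at the top interface goes from n = 1.57 toward n = 2.47: a half-wave phase shift.
Ray reflecting at the bottom interface goes from n = 2.47 toward n = 1.56: no phase shift.
The two reflections differ by half a wavelength.
With one net inversion, destructive interference in reflection requires 2 n t cos θ_r = m λ.
Snell's law: 1.57 sin 19.0° = 2.47 sin θ_r → sin θ_r = 0.207, cos θ_r = 0.978.
Minimum nonzero at m = 1: t = λ / (2 n cos θ_r) = 565 / (2 × 2.47 × 0.978) = 117 nm.

0.117 μm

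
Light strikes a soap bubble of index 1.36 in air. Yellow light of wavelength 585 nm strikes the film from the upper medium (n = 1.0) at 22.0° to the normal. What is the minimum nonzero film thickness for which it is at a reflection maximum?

Top surface (1.0 → 1.36): reflection off a higher-index medium gives a half-wave phase shift.
Bottom surface (1.36 → 1.0): reflection off a lower-index medium gives no phase shift.
Exactly one π shift → a net half-wave offset.
With one net inversion, constructive interference in reflection requires 2 n t cos θ_r = (m + ½) λ.
Snell's law: 1.0 sin 22.0° = 1.36 sin θ_r → sin θ_r = 0.275, cos θ_r = 0.961.
Minimum at m = 0: t = λ / (4 n cos θ_r) = 585 / (4 × 1.36 × 0.961) = 112 nm.

112 nm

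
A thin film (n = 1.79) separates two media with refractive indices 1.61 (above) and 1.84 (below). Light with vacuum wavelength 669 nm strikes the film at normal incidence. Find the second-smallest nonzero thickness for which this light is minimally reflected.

At the upper boundary (n = 1.61 to n = 1.79) the reflected ray undergoes a half-wave phase shift.
At the lower boundary (n = 1.79 to n = 1.84) the reflected ray undergoes a half-wave phase shift.
The two reflections carry the same phase change, so no net offset.
So the condition for destructive reflection is 2 n t = (m + ½) λ.
The second-smallest nonzero thickness corresponds to m = 1: t = (m + ½) λ / (2 n) = 1.50 × 669 / (2 × 1.79) = 280 nm.

280 nm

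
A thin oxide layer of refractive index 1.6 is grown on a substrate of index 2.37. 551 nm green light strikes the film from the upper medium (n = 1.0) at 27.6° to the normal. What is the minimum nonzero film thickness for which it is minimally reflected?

89.9 nm

At the upper boundary (n = 1.0 to n = 1.6) the reflected ray undergoes a half-wave phase shift.
Bottom surface (1.6 → 2.37): reflection off a higher-index medium gives a half-wave phase shift.
The two reflections carry the same phase change, so no net offset.
For minimum reflection here: 2 n t cos θ_r = (m + ½) λ.
Snell's law: 1.0 sin 27.6° = 1.6 sin θ_r → sin θ_r = 0.290, cos θ_r = 0.957.
Minimum at m = 0: t = λ / (4 n cos θ_r) = 551 / (4 × 1.6 × 0.957) = 89.9 nm.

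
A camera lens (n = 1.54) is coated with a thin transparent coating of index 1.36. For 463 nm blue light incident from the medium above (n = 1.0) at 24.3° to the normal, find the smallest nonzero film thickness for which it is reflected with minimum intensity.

89.3 nm

Ray reflecting at the top interface goes from n = 1.0 toward n = 1.36: a half-wave phase shift.
At the lower boundary (n = 1.36 to n = 1.54) the reflected ray undergoes a half-wave phase shift.
The two reflections carry the same phase change, so no net offset.
With no net inversion, destructive interference in reflection requires 2 n t cos θ_r = (m + ½) λ.
Snell's law: 1.0 sin 24.3° = 1.36 sin θ_r → sin θ_r = 0.303, cos θ_r = 0.953.
Minimum at m = 0: t = λ / (4 n cos θ_r) = 463 / (4 × 1.36 × 0.953) = 89.3 nm.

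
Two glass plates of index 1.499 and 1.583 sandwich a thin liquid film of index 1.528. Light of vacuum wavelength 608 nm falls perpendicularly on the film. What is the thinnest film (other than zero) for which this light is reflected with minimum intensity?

At the upper boundary (n = 1.499 to n = 1.528) the reflected ray undergoes a half-wave phase shift.
Ray reflecting at the bottom interface goes from n = 1.528 toward n = 1.583: a half-wave phase shift.
Net: no relative phase inversion (both shifts match).
So the condition for destructive reflection is 2 n t = (m + ½) λ.
Minimum at m = 0: t = λ / (4 n) = 608 / (4 × 1.528) = 99.5 nm.

99.5 nm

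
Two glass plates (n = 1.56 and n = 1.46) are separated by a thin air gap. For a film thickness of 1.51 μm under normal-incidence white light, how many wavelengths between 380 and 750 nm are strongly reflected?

4

At the upper boundary (n = 1.56 to n = 1.0) the reflected ray undergoes no phase shift.
Bottom surface (1.0 → 1.46): reflection off a higher-index medium gives a half-wave phase shift.
Net: one phase inversion between the two reflected rays.
For strong reflection here: 2 n t = (m + ½) λ.
λ = 2 n t / (m + ½) = 3020 / (m + ½) nm.
m=3: 863 nm (IR); m=4: 671 nm (visible); m=5: 549 nm (visible); m=6: 465 nm (visible); m=7: 403 nm (visible); m=8: 355 nm (UV).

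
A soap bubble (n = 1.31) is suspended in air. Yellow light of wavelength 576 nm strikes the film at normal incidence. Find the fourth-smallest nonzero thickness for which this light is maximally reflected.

Top surface (1.0 → 1.31): reflection off a higher-index medium gives a half-wave phase shift.
At the lower boundary (n = 1.31 to n = 1.0) the reflected ray undergoes no phase shift.
The two reflections differ by half a wavelength.
With one net inversion, constructive interference in reflection requires 2 n t = (m + ½) λ.
The fourth-smallest nonzero thickness corresponds to m = 3: t = (m + ½) λ / (2 n) = 3.50 × 576 / (2 × 1.31) = 769 nm.

769 nm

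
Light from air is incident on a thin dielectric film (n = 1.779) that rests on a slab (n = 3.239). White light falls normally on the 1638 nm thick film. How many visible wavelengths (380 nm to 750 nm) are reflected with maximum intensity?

Ray reflecting at the top interface goes from n = 1.0 toward n = 1.779: a half-wave phase shift.
Ray reflecting at the bottom interface goes from n = 1.779 toward n = 3.239: a half-wave phase shift.
Net: no relative phase inversion (both shifts match).
For bright reflection here: 2 n t = m λ.
λ = 2 n t / m = 5828 / m nm.
m=7: 833 nm (IR); m=8: 729 nm (visible); m=9: 648 nm (visible); m=10: 583 nm (visible); m=11: 530 nm (visible); m=12: 486 nm (visible); m=13: 448 nm (visible); m=14: 416 nm (visible); m=15: 389 nm (visible); m=16: 364 nm (UV).

8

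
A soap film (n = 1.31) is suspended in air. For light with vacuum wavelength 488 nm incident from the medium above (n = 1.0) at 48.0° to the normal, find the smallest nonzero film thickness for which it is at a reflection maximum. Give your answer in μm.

Ray reflecting at the top interface goes from n = 1.0 toward n = 1.31: a half-wave phase shift.
Bottom surface (1.31 → 1.0): reflection off a lower-index medium gives no phase shift.
Net: one phase inversion between the two reflected rays.
So the condition for constructive reflection is 2 n t cos θ_r = (m + ½) λ.
Snell's law: 1.0 sin 48.0° = 1.31 sin θ_r → sin θ_r = 0.567, cos θ_r = 0.824.
Minimum at m = 0: t = λ / (4 n cos θ_r) = 488 / (4 × 1.31 × 0.824) = 113 nm.

0.113 μm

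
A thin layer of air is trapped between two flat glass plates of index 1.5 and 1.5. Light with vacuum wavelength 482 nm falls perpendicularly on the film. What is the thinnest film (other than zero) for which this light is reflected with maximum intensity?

Top surface (1.5 → 1.0): reflection off a lower-index medium gives no phase shift.
Bottom surface (1.0 → 1.5): reflection off a higher-index medium gives a half-wave phase shift.
The two reflections differ by half a wavelength.
With one net inversion, constructive interference in reflection requires 2 n t = (m + ½) λ.
Minimum at m = 0: t = λ / (4 n) = 482 / (4 × 1.0) = 121 nm.

121 nm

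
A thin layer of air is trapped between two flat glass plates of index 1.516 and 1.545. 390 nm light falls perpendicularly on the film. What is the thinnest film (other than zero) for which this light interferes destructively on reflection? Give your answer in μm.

0.195 μm

Top surface (1.516 → 1.0): reflection off a lower-index medium gives no phase shift.
Ray reflecting at the bottom interface goes from n = 1.0 toward n = 1.545: a half-wave phase shift.
The two reflections differ by half a wavelength.
So the condition for destructive reflection is 2 n t = m λ.
Minimum nonzero at m = 1: t = λ / (2 n) = 390 / (2 × 1.0) = 195 nm.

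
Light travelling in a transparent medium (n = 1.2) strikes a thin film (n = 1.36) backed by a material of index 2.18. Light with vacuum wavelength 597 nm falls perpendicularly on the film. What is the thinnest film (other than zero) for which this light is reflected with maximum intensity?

At the upper boundary (n = 1.2 to n = 1.36) the reflected ray undergoes a half-wave phase shift.
At the lower boundary (n = 1.36 to n = 2.18) the reflected ray undergoes a half-wave phase shift.
Net: no relative phase inversion (both shifts match).
With no net inversion, constructive interference in reflection requires 2 n t = m λ.
Minimum nonzero at m = 1: t = λ / (2 n) = 597 / (2 × 1.36) = 219 nm.

219 nm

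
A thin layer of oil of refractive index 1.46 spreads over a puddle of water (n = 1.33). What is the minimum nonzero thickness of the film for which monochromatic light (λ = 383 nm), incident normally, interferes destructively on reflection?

Ray reflecting at the top interface goes from n = 1.0 toward n = 1.46: a half-wave phase shift.
Ray reflecting at the bottom interface goes from n = 1.46 toward n = 1.33: no phase shift.
Exactly one π shift → a net half-wave offset.
For weak reflection here: 2 n t = m λ.
Minimum nonzero at m = 1: t = λ / (2 n) = 383 / (2 × 1.46) = 131 nm.

131 nm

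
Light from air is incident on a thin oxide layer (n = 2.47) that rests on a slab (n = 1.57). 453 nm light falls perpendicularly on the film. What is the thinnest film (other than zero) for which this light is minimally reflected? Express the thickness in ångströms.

Top surface (1.0 → 2.47): reflection off a higher-index medium gives a half-wave phase shift.
Ray reflecting at the bottom interface goes from n = 2.47 toward n = 1.57: no phase shift.
The two reflections differ by half a wavelength.
For weak reflection here: 2 n t = m λ.
Minimum nonzero at m = 1: t = λ / (2 n) = 453 / (2 × 2.47) = 91.7 nm.

917 Å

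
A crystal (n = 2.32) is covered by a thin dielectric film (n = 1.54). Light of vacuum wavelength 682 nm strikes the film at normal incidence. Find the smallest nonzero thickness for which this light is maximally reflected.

221 nm

Top surface (1.0 → 1.54): reflection off a higher-index medium gives a half-wave phase shift.
Ray reflecting at the bottom interface goes from n = 1.54 toward n = 2.32: a half-wave phase shift.
The two reflections carry the same phase change, so no net offset.
So the condition for constructive reflection is 2 n t = m λ.
The smallest nonzero thickness corresponds to m = 1: t = m λ / (2 n) = 1.00 × 682 / (2 × 1.54) = 221 nm.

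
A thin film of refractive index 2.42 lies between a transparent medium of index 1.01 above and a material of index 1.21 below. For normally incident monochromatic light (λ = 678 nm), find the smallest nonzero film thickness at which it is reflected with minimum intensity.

140 nm

Ray reflecting at the top interface goes from n = 1.01 toward n = 2.42: a half-wave phase shift.
At the lower boundary (n = 2.42 to n = 1.21) the reflected ray undergoes no phase shift.
The two reflections differ by half a wavelength.
For weak reflection here: 2 n t = m λ.
Minimum nonzero at m = 1: t = λ / (2 n) = 678 / (2 × 2.42) = 140 nm.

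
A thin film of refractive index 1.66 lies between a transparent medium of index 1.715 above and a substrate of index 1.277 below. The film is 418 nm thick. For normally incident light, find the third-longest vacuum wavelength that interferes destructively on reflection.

555 nm

Top surface (1.715 → 1.66): reflection off a lower-index medium gives no phase shift.
Bottom surface (1.66 → 1.277): reflection off a lower-index medium gives no phase shift.
Net: no relative phase inversion (both shifts match).
For weak reflection here: 2 n t = (m + ½) λ.
λ = 2 n t / (m + ½). The third-longest wavelength is m = 2: λ = 2 × 1.66 × 418 / 2.50 = 555 nm.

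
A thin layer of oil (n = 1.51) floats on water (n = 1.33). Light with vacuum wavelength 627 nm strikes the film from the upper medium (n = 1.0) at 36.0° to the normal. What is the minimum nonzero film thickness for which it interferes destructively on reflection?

At the upper boundary (n = 1.0 to n = 1.51) the reflected ray undergoes a half-wave phase shift.
At the lower boundary (n = 1.51 to n = 1.33) the reflected ray undergoes no phase shift.
Net: one phase inversion between the two reflected rays.
For weak reflection here: 2 n t cos θ_r = m λ.
Snell's law: 1.0 sin 36.0° = 1.51 sin θ_r → sin θ_r = 0.389, cos θ_r = 0.921.
Minimum nonzero at m = 1: t = λ / (2 n cos θ_r) = 627 / (2 × 1.51 × 0.921) = 225 nm.

225 nm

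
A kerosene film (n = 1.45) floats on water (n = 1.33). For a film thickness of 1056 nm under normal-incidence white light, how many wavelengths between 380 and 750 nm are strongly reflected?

Ray reflecting at the top interface goes from n = 1.0 toward n = 1.45: a half-wave phase shift.
Ray reflecting at the bottom interface goes from n = 1.45 toward n = 1.33: no phase shift.
The two reflections differ by half a wavelength.
So the condition for constructive reflection is 2 n t = (m + ½) λ.
λ = 2 n t / (m + ½) = 3062 / (m + ½) nm.
m=3: 875 nm (IR); m=4: 681 nm (visible); m=5: 557 nm (visible); m=6: 471 nm (visible); m=7: 408 nm (visible); m=8: 360 nm (UV).

4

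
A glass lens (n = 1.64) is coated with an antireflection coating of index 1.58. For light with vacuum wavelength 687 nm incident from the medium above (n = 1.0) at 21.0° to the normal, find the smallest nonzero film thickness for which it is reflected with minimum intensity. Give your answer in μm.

At the upper boundary (n = 1.0 to n = 1.58) the reflected ray undergoes a half-wave phase shift.
Ray reflecting at the bottom interface goes from n = 1.58 toward n = 1.64: a half-wave phase shift.
Zero or two π shifts → no net half-wave offset.
So the condition for destructive reflection is 2 n t cos θ_r = (m + ½) λ.
Snell's law: 1.0 sin 21.0° = 1.58 sin θ_r → sin θ_r = 0.227, cos θ_r = 0.974.
Minimum at m = 0: t = λ / (4 n cos θ_r) = 687 / (4 × 1.58 × 0.974) = 112 nm.

0.112 μm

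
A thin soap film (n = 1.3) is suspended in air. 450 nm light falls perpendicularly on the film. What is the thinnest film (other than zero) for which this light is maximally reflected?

86.5 nm

Top surface (1.0 → 1.3): reflection off a higher-index medium gives a half-wave phase shift.
Bottom surface (1.3 → 1.0): reflection off a lower-index medium gives no phase shift.
Exactly one π shift → a net half-wave offset.
So the condition for constructive reflection is 2 n t = (m + ½) λ.
Minimum at m = 0: t = λ / (4 n) = 450 / (4 × 1.3) = 86.5 nm.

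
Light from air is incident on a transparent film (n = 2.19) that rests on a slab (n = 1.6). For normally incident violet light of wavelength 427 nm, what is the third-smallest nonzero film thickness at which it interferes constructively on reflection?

Ray reflecting at the top interface goes from n = 1.0 toward n = 2.19: a half-wave phase shift.
Ray reflecting at the bottom interface goes from n = 2.19 toward n = 1.6: no phase shift.
Exactly one π shift → a net half-wave offset.
For maximum reflection here: 2 n t = (m + ½) λ.
The third-smallest nonzero thickness corresponds to m = 2: t = (m + ½) λ / (2 n) = 2.50 × 427 / (2 × 2.19) = 244 nm.

244 nm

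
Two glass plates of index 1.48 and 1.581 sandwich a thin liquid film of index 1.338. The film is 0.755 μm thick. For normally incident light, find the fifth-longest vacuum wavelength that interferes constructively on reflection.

449 nm

At the upper boundary (n = 1.48 to n = 1.338) the reflected ray undergoes no phase shift.
Ray reflecting at the bottom interface goes from n = 1.338 toward n = 1.581: a half-wave phase shift.
The two reflections differ by half a wavelength.
So the condition for constructive reflection is 2 n t = (m + ½) λ.
λ = 2 n t / (m + ½). The fifth-longest wavelength is m = 4: λ = 2 × 1.338 × 755 / 4.50 = 449 nm.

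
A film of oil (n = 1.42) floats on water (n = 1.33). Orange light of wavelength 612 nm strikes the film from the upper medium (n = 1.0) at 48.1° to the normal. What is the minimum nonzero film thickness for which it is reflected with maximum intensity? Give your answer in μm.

0.127 μm

Top surface (1.0 → 1.42): reflection off a higher-index medium gives a half-wave phase shift.
At the lower boundary (n = 1.42 to n = 1.33) the reflected ray undergoes no phase shift.
The two reflections differ by half a wavelength.
For bright reflection here: 2 n t cos θ_r = (m + ½) λ.
Snell's law: 1.0 sin 48.1° = 1.42 sin θ_r → sin θ_r = 0.524, cos θ_r = 0.852.
Minimum at m = 0: t = λ / (4 n cos θ_r) = 612 / (4 × 1.42 × 0.852) = 127 nm.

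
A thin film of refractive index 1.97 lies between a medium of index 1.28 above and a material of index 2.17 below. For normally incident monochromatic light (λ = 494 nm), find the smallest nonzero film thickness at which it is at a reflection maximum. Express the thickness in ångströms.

1254 Å

Top surface (1.28 → 1.97): reflection off a higher-index medium gives a half-wave phase shift.
Ray reflecting at the bottom interface goes from n = 1.97 toward n = 2.17: a half-wave phase shift.
Net: no relative phase inversion (both shifts match).
With no net inversion, constructive interference in reflection requires 2 n t = m λ.
Minimum nonzero at m = 1: t = λ / (2 n) = 494 / (2 × 1.97) = 125 nm.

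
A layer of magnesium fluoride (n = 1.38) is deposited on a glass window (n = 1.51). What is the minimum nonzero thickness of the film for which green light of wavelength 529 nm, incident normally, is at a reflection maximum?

At the upper boundary (n = 1.0 to n = 1.38) the reflected ray undergoes a half-wave phase shift.
At the lower boundary (n = 1.38 to n = 1.51) the reflected ray undergoes a half-wave phase shift.
Zero or two π shifts → no net half-wave offset.
With no net inversion, constructive interference in reflection requires 2 n t = m λ.
Minimum nonzero at m = 1: t = λ / (2 n) = 529 / (2 × 1.38) = 192 nm.

192 nm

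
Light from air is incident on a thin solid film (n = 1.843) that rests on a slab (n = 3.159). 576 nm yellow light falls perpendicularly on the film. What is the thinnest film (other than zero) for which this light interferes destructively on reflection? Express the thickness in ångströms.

781 Å

At the upper boundary (n = 1.0 to n = 1.843) the reflected ray undergoes a half-wave phase shift.
Bottom surface (1.843 → 3.159): reflection off a higher-index medium gives a half-wave phase shift.
Net: no relative phase inversion (both shifts match).
With no net inversion, destructive interference in reflection requires 2 n t = (m + ½) λ.
Minimum at m = 0: t = λ / (4 n) = 576 / (4 × 1.843) = 78.1 nm.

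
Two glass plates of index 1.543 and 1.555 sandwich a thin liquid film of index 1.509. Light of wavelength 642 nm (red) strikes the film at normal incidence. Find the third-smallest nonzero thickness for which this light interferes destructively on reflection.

Ray reflecting at the top interface goes from n = 1.543 toward n = 1.509: no phase shift.
At the lower boundary (n = 1.509 to n = 1.555) the reflected ray undergoes a half-wave phase shift.
Net: one phase inversion between the two reflected rays.
With one net inversion, destructive interference in reflection requires 2 n t = m λ.
The third-smallest nonzero thickness corresponds to m = 3: t = m λ / (2 n) = 3.00 × 642 / (2 × 1.509) = 638 nm.

638 nm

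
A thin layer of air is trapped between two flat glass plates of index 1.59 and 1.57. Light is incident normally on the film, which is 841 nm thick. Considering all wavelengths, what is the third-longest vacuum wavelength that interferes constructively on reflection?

673 nm

Ray reflecting at the top interface goes from n = 1.59 toward n = 1.0: no phase shift.
Bottom surface (1.0 → 1.57): reflection off a higher-index medium gives a half-wave phase shift.
The two reflections differ by half a wavelength.
With one net inversion, constructive interference in reflection requires 2 n t = (m + ½) λ.
λ = 2 n t / (m + ½). The third-longest wavelength is m = 2: λ = 2 × 1.0 × 841 / 2.50 = 673 nm.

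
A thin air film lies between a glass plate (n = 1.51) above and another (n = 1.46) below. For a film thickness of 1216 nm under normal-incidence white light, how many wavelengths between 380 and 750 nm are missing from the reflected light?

3

Top surface (1.51 → 1.0): reflection off a lower-index medium gives no phase shift.
Bottom surface (1.0 → 1.46): reflection off a higher-index medium gives a half-wave phase shift.
Exactly one π shift → a net half-wave offset.
For minimum reflection here: 2 n t = m λ.
λ = 2 n t / m = 2432 / m nm.
m=3: 811 nm (IR); m=4: 608 nm (visible); m=5: 486 nm (visible); m=6: 405 nm (visible); m=7: 347 nm (UV).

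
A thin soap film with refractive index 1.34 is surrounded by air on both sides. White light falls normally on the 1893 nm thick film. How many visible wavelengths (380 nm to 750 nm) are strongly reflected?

At the upper boundary (n = 1.0 to n = 1.34) the reflected ray undergoes a half-wave phase shift.
At the lower boundary (n = 1.34 to n = 1.0) the reflected ray undergoes no phase shift.
Net: one phase inversion between the two reflected rays.
For strong reflection here: 2 n t = (m + ½) λ.
λ = 2 n t / (m + ½) = 5073 / (m + ½) nm.
m=6: 780 nm (IR); m=7: 676 nm (visible); m=8: 597 nm (visible); m=9: 534 nm (visible); m=10: 483 nm (visible); m=11: 441 nm (visible); m=12: 406 nm (visible); m=13: 376 nm (UV).

6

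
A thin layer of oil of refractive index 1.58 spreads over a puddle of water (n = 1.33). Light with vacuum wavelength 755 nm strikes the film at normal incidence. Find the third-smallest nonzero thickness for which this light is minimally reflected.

717 nm

Top surface (1.0 → 1.58): reflection off a higher-index medium gives a half-wave phase shift.
At the lower boundary (n = 1.58 to n = 1.33) the reflected ray undergoes no phase shift.
Exactly one π shift → a net half-wave offset.
With one net inversion, destructive interference in reflection requires 2 n t = m λ.
The third-smallest nonzero thickness corresponds to m = 3: t = m λ / (2 n) = 3.00 × 755 / (2 × 1.58) = 717 nm.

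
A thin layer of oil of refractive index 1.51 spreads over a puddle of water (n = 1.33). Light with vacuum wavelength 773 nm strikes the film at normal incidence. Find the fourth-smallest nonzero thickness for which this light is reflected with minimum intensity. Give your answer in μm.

Top surface (1.0 → 1.51): reflection off a higher-index medium gives a half-wave phase shift.
Ray reflecting at the bottom interface goes from n = 1.51 toward n = 1.33: no phase shift.
Net: one phase inversion between the two reflected rays.
For minimum reflection here: 2 n t = m λ.
The fourth-smallest nonzero thickness corresponds to m = 4: t = m λ / (2 n) = 4.00 × 773 / (2 × 1.51) = 1024 nm.

1.02 μm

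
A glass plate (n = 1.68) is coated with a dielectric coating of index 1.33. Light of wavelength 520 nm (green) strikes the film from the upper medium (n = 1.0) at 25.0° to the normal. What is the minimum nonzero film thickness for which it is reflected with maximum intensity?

206 nm

At the upper boundary (n = 1.0 to n = 1.33) the reflected ray undergoes a half-wave phase shift.
Bottom surface (1.33 → 1.68): reflection off a higher-index medium gives a half-wave phase shift.
Zero or two π shifts → no net half-wave offset.
For maximum reflection here: 2 n t cos θ_r = m λ.
Snell's law: 1.0 sin 25.0° = 1.33 sin θ_r → sin θ_r = 0.318, cos θ_r = 0.948.
Minimum nonzero at m = 1: t = λ / (2 n cos θ_r) = 520 / (2 × 1.33 × 0.948) = 206 nm.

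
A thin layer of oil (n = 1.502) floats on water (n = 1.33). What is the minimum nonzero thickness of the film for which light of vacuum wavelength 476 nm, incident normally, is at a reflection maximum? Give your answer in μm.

At the upper boundary (n = 1.0 to n = 1.502) the reflected ray undergoes a half-wave phase shift.
Ray reflecting at the bottom interface goes from n = 1.502 toward n = 1.33: no phase shift.
Net: one phase inversion between the two reflected rays.
With one net inversion, constructive interference in reflection requires 2 n t = (m + ½) λ.
Minimum at m = 0: t = λ / (4 n) = 476 / (4 × 1.502) = 79.2 nm.

0.0792 μm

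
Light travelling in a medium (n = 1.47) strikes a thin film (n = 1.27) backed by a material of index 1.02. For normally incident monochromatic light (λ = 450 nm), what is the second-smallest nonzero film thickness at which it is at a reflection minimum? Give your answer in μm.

Ray reflecting at the top interface goes from n = 1.47 toward n = 1.27: no phase shift.
Bottom surface (1.27 → 1.02): reflection off a lower-index medium gives no phase shift.
Net: no relative phase inversion (both shifts match).
With no net inversion, destructive interference in reflection requires 2 n t = (m + ½) λ.
The second-smallest nonzero thickness corresponds to m = 1: t = (m + ½) λ / (2 n) = 1.50 × 450 / (2 × 1.27) = 266 nm.

0.266 μm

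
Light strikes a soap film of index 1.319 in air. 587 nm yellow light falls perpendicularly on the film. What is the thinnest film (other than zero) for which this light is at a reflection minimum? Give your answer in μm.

Top surface (1.0 → 1.319): reflection off a higher-index medium gives a half-wave phase shift.
Bottom surface (1.319 → 1.0): reflection off a lower-index medium gives no phase shift.
Net: one phase inversion between the two reflected rays.
So the condition for destructive reflection is 2 n t = m λ.
Minimum nonzero at m = 1: t = λ / (2 n) = 587 / (2 × 1.319) = 223 nm.

0.223 μm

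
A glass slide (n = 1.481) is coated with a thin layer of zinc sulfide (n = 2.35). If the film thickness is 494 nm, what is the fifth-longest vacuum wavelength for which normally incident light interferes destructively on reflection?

464 nm

Top surface (1.0 → 2.35): reflection off a higher-index medium gives a half-wave phase shift.
Ray reflecting at the bottom interface goes from n = 2.35 toward n = 1.481: no phase shift.
Net: one phase inversion between the two reflected rays.
With one net inversion, destructive interference in reflection requires 2 n t = m λ.
λ = 2 n t / m. The fifth-longest wavelength is m = 5: λ = 2 × 2.35 × 494 / 5.00 = 464 nm.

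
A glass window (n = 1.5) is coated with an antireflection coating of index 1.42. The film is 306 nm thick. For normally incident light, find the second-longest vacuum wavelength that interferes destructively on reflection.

579 nm

Ray reflecting at the top interface goes from n = 1.0 toward n = 1.42: a half-wave phase shift.
Ray reflecting at the bottom interface goes from n = 1.42 toward n = 1.5: a half-wave phase shift.
Net: no relative phase inversion (both shifts match).
With no net inversion, destructive interference in reflection requires 2 n t = (m + ½) λ.
λ = 2 n t / (m + ½). The second-longest wavelength is m = 1: λ = 2 × 1.42 × 306 / 1.50 = 579 nm.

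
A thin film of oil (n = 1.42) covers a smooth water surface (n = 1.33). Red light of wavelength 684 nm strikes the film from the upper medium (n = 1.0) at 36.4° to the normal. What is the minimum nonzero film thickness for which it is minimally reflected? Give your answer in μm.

0.265 μm

Ray reflecting at the top interface goes from n = 1.0 toward n = 1.42: a half-wave phase shift.
Bottom surface (1.42 → 1.33): reflection off a lower-index medium gives no phase shift.
Net: one phase inversion between the two reflected rays.
For dark reflection here: 2 n t cos θ_r = m λ.
Snell's law: 1.0 sin 36.4° = 1.42 sin θ_r → sin θ_r = 0.418, cos θ_r = 0.908.
Minimum nonzero at m = 1: t = λ / (2 n cos θ_r) = 684 / (2 × 1.42 × 0.908) = 265 nm.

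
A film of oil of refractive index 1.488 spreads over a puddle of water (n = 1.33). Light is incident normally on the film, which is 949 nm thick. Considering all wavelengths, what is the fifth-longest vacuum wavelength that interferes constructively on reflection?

At the upper boundary (n = 1.0 to n = 1.488) the reflected ray undergoes a half-wave phase shift.
At the lower boundary (n = 1.488 to n = 1.33) the reflected ray undergoes no phase shift.
Exactly one π shift → a net half-wave offset.
With one net inversion, constructive interference in reflection requires 2 n t = (m + ½) λ.
λ = 2 n t / (m + ½). The fifth-longest wavelength is m = 4: λ = 2 × 1.488 × 949 / 4.50 = 628 nm.

628 nm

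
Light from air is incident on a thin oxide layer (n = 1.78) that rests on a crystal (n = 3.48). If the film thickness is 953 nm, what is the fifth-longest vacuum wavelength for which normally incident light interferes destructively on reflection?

754 nm

Ray reflecting at the top interface goes from n = 1.0 toward n = 1.78: a half-wave phase shift.
Ray reflecting at the bottom interface goes from n = 1.78 toward n = 3.48: a half-wave phase shift.
Net: no relative phase inversion (both shifts match).
So the condition for destructive reflection is 2 n t = (m + ½) λ.
λ = 2 n t / (m + ½). The fifth-longest wavelength is m = 4: λ = 2 × 1.78 × 953 / 4.50 = 754 nm.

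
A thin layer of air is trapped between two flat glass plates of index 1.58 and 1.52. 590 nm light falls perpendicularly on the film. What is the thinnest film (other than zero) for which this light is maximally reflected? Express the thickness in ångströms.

Top surface (1.58 → 1.0): reflection off a lower-index medium gives no phase shift.
Bottom surface (1.0 → 1.52): reflection off a higher-index medium gives a half-wave phase shift.
Exactly one π shift → a net half-wave offset.
With one net inversion, constructive interference in reflection requires 2 n t = (m + ½) λ.
Minimum at m = 0: t = λ / (4 n) = 590 / (4 × 1.0) = 148 nm.

1475 Å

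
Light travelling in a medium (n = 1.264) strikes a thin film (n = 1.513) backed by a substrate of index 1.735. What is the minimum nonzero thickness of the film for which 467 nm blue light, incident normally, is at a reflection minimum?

At the upper boundary (n = 1.264 to n = 1.513) the reflected ray undergoes a half-wave phase shift.
Bottom surface (1.513 → 1.735): reflection off a higher-index medium gives a half-wave phase shift.
Net: no relative phase inversion (both shifts match).
With no net inversion, destructive interference in reflection requires 2 n t = (m + ½) λ.
Minimum at m = 0: t = λ / (4 n) = 467 / (4 × 1.513) = 77.2 nm.

77.2 nm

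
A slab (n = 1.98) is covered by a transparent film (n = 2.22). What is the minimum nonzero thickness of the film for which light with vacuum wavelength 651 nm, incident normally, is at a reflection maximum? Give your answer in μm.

Ray reflecting at the top interface goes from n = 1.0 toward n = 2.22: a half-wave phase shift.
At the lower boundary (n = 2.22 to n = 1.98) the reflected ray undergoes no phase shift.
The two reflections differ by half a wavelength.
With one net inversion, constructive interference in reflection requires 2 n t = (m + ½) λ.
Minimum at m = 0: t = λ / (4 n) = 651 / (4 × 2.22) = 73.3 nm.

0.0733 μm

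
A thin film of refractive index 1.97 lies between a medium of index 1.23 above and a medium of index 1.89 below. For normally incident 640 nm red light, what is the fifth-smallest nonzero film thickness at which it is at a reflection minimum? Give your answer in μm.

0.812 μm

Ray reflecting at the top interface goes from n = 1.23 toward n = 1.97: a half-wave phase shift.
Ray reflecting at the bottom interface goes from n = 1.97 toward n = 1.89: no phase shift.
Exactly one π shift → a net half-wave offset.
For minimum reflection here: 2 n t = m λ.
The fifth-smallest nonzero thickness corresponds to m = 5: t = m λ / (2 n) = 5.00 × 640 / (2 × 1.97) = 812 nm.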